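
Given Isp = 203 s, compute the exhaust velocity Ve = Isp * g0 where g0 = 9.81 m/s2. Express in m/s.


Ve = Isp * g0 = 203 * 9.81 = 1991.4 m/s

1991.4 m/s


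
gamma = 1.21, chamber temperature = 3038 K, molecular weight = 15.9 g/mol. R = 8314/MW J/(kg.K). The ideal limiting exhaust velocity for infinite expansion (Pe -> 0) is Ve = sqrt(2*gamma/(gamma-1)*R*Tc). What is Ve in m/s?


R = 8314 / 15.9 = 522.89 J/(kg.K)
Ve = sqrt(2 * 1.21 / (1.21 - 1) * 522.89 * 3038) = 4279 m/s

4279 m/s


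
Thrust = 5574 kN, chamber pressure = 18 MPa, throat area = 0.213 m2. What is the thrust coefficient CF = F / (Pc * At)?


CF = 5574000 / (18e6 * 0.213) = 1.45

1.45


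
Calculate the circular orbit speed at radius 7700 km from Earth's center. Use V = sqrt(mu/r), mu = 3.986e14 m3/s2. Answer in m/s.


V = sqrt(3.986e14 / 7700000) = 7195 m/s

7195 m/s


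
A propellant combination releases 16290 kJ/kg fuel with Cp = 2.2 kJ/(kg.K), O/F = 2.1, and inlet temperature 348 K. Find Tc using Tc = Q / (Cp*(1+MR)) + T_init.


Tc = 16290 / (2.2 * (1 + 2.1)) + 348 = 2737 K

2737 K


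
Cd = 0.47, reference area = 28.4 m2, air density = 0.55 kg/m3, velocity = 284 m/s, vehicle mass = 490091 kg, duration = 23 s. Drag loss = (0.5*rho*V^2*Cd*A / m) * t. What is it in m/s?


D = 0.5 * 0.55 * 284^2 * 0.47 * 28.4 = 296063.98 N
a = 296063.98 / 490091 = 0.6041 m/s2
dV = 0.6041 * 23 = 13.9 m/s

13.9 m/s


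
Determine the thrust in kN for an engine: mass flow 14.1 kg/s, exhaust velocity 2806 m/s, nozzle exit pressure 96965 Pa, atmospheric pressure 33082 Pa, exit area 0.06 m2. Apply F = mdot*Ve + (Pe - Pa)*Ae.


F = 14.1 * 2806 + (96965 - 33082) * 0.06 = 43398.0 N = 43.4 kN

43.4 kN


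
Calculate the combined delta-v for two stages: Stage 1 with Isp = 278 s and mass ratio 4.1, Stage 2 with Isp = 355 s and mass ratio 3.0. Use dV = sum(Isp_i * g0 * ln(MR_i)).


dV1 = 278 * 9.81 * ln(4.1) = 3848.0 m/s
dV2 = 355 * 9.81 * ln(3.0) = 3826.0 m/s
Total dV = 3848.0 + 3826.0 = 7674.0 m/s ~ 7674 m/s

7674 m/s


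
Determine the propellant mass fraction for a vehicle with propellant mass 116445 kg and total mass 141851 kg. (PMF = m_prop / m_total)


PMF = 116445 / 141851 = 0.821

0.821


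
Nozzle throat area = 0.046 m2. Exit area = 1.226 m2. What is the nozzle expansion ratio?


AR = 1.226 / 0.046 = 26.7

26.7


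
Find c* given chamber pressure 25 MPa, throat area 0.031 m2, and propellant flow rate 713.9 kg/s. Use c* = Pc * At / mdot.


c* = 25e6 * 0.031 / 713.9 = 1086 m/s

1086 m/s


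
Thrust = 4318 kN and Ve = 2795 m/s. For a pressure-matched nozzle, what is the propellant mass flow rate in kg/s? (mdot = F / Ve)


mdot = F / Ve = 4318000 / 2795 = 1544.9 kg/s

1544.9 kg/s


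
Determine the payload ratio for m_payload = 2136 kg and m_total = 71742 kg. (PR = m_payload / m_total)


PR = 2136 / 71742 = 0.0298

0.0298


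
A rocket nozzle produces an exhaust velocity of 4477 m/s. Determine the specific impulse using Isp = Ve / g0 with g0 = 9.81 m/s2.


Isp = Ve / g0 = 4477 / 9.81 = 456.4 s

456.4 s


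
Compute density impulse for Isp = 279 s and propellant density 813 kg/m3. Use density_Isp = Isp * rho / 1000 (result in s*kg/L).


rho*Isp = 279 * 813 / 1000 = 227 s*kg/L

227 s*kg/L


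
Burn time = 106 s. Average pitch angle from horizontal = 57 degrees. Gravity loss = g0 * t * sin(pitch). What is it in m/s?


GL = 9.81 * 106 * sin(57 deg) = 872 m/s

872 m/s


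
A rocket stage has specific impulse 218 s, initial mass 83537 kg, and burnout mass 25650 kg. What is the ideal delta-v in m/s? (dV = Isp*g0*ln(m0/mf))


Ve = 218 * 9.81 = 2138.58 m/s
dV = 2138.58 * ln(83537/25650) = 2525 m/s

2525 m/s


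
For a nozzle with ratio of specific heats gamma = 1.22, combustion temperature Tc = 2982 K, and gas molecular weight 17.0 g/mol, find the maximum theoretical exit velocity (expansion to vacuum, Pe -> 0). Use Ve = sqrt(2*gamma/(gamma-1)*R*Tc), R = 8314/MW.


R = 8314 / 17.0 = 489.06 J/(kg.K)
Ve = sqrt(2 * 1.22 / (1.22 - 1) * 489.06 * 2982) = 4022 m/s

4022 m/s


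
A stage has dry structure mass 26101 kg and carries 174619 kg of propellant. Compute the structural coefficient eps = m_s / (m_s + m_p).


eps = 26101 / (26101 + 174619) = 0.13

0.13


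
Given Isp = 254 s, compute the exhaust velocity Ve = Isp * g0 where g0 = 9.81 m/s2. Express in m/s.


Ve = Isp * g0 = 254 * 9.81 = 2491.7 m/s

2491.7 m/s


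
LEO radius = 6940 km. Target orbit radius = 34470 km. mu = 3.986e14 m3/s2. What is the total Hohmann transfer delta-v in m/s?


V1 = sqrt(mu/r1) = 7578.6 m/s
dV1 = V1*(sqrt(2*r2/(r1+r2)) - 1) = 2199.89 m/s
V2 = sqrt(mu/r2) = 3400.54 m/s
dV2 = V2*(1 - sqrt(2*r1/(r1+r2))) = 1431.79 m/s
Total dV = 3632 m/s

3632 m/s


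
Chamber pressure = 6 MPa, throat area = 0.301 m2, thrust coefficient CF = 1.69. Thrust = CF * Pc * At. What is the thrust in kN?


F = 1.69 * 6e6 * 0.301 = 3.0521e+06 N = 3052.1 kN

3052.1 kN


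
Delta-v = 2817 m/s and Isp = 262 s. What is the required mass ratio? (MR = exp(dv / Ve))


Ve = 262 * 9.81 = 2570.22 m/s
MR = exp(2817 / 2570.22) = 2.992

2.992


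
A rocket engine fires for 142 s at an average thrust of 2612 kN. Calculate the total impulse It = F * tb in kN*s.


It = 2612 * 142 = 370904 kN*s

370904 kN*s


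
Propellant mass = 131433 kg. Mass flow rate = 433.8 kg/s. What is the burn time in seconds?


tb = 131433 / 433.8 = 303.0 s

303.0 s


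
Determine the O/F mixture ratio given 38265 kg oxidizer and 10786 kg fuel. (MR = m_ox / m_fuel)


MR = 38265 / 10786 = 3.55

3.55


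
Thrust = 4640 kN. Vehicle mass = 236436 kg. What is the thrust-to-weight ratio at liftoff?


TWR = 4640000 / (236436 * 9.81) = 2.0

2.0


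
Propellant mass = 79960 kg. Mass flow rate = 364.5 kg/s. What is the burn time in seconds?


tb = 79960 / 364.5 = 219.4 s

219.4 s


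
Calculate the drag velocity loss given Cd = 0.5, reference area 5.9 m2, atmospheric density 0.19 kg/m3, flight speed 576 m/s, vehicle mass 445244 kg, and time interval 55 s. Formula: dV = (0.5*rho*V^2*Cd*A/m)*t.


D = 0.5 * 0.19 * 576^2 * 0.5 * 5.9 = 92980.22 N
a = 92980.22 / 445244 = 0.2088 m/s2
dV = 0.2088 * 55 = 11.5 m/s

11.5 m/s


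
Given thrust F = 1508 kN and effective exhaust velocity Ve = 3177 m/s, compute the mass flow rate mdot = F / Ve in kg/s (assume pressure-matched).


mdot = F / Ve = 1508000 / 3177 = 474.7 kg/s

474.7 kg/s


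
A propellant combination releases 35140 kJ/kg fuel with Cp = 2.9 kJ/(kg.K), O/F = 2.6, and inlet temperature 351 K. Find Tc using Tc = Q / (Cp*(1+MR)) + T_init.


Tc = 35140 / (2.9 * (1 + 2.6)) + 351 = 3717 K

3717 K


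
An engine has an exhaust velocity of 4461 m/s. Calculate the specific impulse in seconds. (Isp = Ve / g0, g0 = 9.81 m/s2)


Isp = Ve / g0 = 4461 / 9.81 = 454.7 s

454.7 s


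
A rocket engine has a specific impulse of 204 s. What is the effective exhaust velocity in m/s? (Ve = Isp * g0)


Ve = Isp * g0 = 204 * 9.81 = 2001.2 m/s

2001.2 m/s


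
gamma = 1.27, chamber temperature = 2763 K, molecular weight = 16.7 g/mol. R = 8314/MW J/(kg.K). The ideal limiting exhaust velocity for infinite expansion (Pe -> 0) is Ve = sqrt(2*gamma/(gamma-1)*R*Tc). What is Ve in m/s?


R = 8314 / 16.7 = 497.84 J/(kg.K)
Ve = sqrt(2 * 1.27 / (1.27 - 1) * 497.84 * 2763) = 3597 m/s

3597 m/s


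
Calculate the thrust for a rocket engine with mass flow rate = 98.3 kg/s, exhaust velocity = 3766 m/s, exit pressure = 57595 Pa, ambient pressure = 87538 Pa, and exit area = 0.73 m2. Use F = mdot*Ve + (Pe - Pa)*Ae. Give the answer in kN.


F = 98.3 * 3766 + (57595 - 87538) * 0.73 = 348339.0 N = 348.3 kN

348.3 kN


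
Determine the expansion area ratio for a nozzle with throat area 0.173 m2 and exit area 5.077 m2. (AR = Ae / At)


AR = 5.077 / 0.173 = 29.3

29.3


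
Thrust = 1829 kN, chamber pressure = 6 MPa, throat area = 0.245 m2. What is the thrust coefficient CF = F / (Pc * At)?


CF = 1829000 / (6e6 * 0.245) = 1.24

1.24


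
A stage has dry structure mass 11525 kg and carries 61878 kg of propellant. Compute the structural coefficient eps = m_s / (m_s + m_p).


eps = 11525 / (11525 + 61878) = 0.157

0.157


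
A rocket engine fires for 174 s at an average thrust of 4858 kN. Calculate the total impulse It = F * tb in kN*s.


It = 4858 * 174 = 845292 kN*s

845292 kN*s


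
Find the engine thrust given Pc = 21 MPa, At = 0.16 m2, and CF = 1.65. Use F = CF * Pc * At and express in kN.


F = 1.65 * 21e6 * 0.16 = 5.5440e+06 N = 5544.0 kN

5544.0 kN


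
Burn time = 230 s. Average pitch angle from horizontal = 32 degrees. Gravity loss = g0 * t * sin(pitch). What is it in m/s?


GL = 9.81 * 230 * sin(32 deg) = 1196 m/s

1196 m/s


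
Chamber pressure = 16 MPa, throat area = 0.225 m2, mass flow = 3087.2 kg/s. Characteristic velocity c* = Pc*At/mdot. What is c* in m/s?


c* = 16e6 * 0.225 / 3087.2 = 1166 m/s

1166 m/s


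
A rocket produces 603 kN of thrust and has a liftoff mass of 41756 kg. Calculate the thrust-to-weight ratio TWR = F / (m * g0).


TWR = 603000 / (41756 * 9.81) = 1.47

1.47


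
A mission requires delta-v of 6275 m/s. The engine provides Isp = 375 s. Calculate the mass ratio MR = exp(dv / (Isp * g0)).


Ve = 375 * 9.81 = 3678.75 m/s
MR = exp(6275 / 3678.75) = 5.505

5.505


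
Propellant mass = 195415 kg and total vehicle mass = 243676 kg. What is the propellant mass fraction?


PMF = 195415 / 243676 = 0.802

0.802


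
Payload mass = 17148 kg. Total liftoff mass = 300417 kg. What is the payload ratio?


PR = 17148 / 300417 = 0.0571

0.0571


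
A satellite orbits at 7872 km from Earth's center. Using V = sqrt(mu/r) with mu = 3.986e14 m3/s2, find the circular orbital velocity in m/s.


V = sqrt(3.986e14 / 7872000) = 7116 m/s

7116 m/s


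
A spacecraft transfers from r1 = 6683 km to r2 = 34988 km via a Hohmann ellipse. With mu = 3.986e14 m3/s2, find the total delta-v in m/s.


V1 = sqrt(mu/r1) = 7722.94 m/s
dV1 = V1*(sqrt(2*r2/(r1+r2)) - 1) = 2284.9 m/s
V2 = sqrt(mu/r2) = 3375.27 m/s
dV2 = V2*(1 - sqrt(2*r1/(r1+r2))) = 1463.69 m/s
Total dV = 3749 m/s

3749 m/s


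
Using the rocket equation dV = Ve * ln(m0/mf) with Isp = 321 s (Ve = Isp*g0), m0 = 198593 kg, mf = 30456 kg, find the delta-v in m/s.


Ve = 321 * 9.81 = 3149.01 m/s
dV = 3149.01 * ln(198593/30456) = 5904 m/s

5904 m/s


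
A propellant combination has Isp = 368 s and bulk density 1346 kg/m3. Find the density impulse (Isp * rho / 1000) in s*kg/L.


rho*Isp = 368 * 1346 / 1000 = 495 s*kg/L

495 s*kg/L


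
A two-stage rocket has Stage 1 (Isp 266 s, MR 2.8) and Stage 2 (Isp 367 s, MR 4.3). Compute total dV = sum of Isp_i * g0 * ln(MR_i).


dV1 = 266 * 9.81 * ln(2.8) = 2686.8 m/s
dV2 = 367 * 9.81 * ln(4.3) = 5251.4 m/s
Total dV = 2686.8 + 5251.4 = 7938.2 m/s ~ 7938 m/s

7938 m/s


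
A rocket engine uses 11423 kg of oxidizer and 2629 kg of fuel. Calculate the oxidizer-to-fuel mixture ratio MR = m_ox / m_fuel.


MR = 11423 / 2629 = 4.34

4.34


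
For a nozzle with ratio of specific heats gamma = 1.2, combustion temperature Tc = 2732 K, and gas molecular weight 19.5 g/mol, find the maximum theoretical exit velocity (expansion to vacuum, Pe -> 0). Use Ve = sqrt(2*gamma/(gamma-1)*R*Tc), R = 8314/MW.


R = 8314 / 19.5 = 426.36 J/(kg.K)
Ve = sqrt(2 * 1.2 / (1.2 - 1) * 426.36 * 2732) = 3739 m/s

3739 m/s


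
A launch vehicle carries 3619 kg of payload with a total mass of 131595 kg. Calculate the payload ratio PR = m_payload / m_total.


PR = 3619 / 131595 = 0.0275

0.0275


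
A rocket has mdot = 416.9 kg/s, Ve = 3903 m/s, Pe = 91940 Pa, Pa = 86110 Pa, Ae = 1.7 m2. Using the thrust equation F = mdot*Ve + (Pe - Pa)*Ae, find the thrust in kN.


F = 416.9 * 3903 + (91940 - 86110) * 1.7 = 1.6371e+06 N = 1637.1 kN

1637.1 kN


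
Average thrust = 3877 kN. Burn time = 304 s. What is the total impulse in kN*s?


It = 3877 * 304 = 1178608 kN*s

1178608 kN*s


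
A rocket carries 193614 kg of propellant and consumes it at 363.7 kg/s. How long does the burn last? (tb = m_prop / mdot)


tb = 193614 / 363.7 = 532.3 s

532.3 s


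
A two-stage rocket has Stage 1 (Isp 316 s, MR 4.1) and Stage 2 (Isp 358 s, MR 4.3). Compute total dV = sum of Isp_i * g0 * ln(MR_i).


dV1 = 316 * 9.81 * ln(4.1) = 4374.0 m/s
dV2 = 358 * 9.81 * ln(4.3) = 5122.6 m/s
Total dV = 4374.0 + 5122.6 = 9496.6 m/s ~ 9497 m/s

9497 m/s


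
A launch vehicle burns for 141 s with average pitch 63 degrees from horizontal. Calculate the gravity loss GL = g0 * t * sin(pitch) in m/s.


GL = 9.81 * 141 * sin(63 deg) = 1232 m/s

1232 m/s


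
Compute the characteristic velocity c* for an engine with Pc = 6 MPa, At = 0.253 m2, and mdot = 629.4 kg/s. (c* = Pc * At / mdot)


c* = 6e6 * 0.253 / 629.4 = 2412 m/s

2412 m/s


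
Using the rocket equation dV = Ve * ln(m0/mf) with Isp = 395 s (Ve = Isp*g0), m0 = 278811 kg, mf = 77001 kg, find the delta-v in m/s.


Ve = 395 * 9.81 = 3874.95 m/s
dV = 3874.95 * ln(278811/77001) = 4986 m/s

4986 m/s


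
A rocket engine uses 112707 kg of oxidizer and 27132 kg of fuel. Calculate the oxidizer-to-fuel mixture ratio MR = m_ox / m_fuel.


MR = 112707 / 27132 = 4.15

4.15


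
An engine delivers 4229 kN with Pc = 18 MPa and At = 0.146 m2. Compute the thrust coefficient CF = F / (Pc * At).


CF = 4229000 / (18e6 * 0.146) = 1.61

1.61


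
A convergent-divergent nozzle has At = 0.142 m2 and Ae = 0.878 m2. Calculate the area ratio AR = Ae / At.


AR = 0.878 / 0.142 = 6.2

6.2


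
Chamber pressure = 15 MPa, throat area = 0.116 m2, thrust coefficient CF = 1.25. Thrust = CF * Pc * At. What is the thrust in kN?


F = 1.25 * 15e6 * 0.116 = 2.1750e+06 N = 2175.0 kN

2175.0 kN


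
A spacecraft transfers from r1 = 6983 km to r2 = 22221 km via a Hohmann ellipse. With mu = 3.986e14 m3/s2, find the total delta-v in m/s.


V1 = sqrt(mu/r1) = 7555.23 m/s
dV1 = V1*(sqrt(2*r2/(r1+r2)) - 1) = 1764.93 m/s
V2 = sqrt(mu/r2) = 4235.33 m/s
dV2 = V2*(1 - sqrt(2*r1/(r1+r2))) = 1306.45 m/s
Total dV = 3071 m/s

3071 m/s


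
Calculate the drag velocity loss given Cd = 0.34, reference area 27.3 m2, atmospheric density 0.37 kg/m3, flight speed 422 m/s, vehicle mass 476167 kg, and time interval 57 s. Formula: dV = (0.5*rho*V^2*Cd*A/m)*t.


D = 0.5 * 0.37 * 422^2 * 0.34 * 27.3 = 305800.5 N
a = 305800.5 / 476167 = 0.6422 m/s2
dV = 0.6422 * 57 = 36.6 m/s

36.6 m/s


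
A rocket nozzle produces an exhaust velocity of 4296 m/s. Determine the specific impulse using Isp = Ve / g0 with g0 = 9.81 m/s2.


Isp = Ve / g0 = 4296 / 9.81 = 437.9 s

437.9 s


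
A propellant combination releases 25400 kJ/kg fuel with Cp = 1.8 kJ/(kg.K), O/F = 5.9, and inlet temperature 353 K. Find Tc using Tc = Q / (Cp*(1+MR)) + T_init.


Tc = 25400 / (1.8 * (1 + 5.9)) + 353 = 2398 K

2398 K


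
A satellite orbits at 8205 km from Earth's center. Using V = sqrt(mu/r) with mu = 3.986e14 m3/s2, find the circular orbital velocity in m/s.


V = sqrt(3.986e14 / 8205000) = 6970 m/s

6970 m/s


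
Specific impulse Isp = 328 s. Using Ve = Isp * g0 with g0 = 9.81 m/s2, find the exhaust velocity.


Ve = Isp * g0 = 328 * 9.81 = 3217.7 m/s

3217.7 m/s


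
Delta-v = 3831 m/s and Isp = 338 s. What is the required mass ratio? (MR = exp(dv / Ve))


Ve = 338 * 9.81 = 3315.78 m/s
MR = exp(3831 / 3315.78) = 3.175

3.175


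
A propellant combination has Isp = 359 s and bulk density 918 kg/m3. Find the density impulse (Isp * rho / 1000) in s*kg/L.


rho*Isp = 359 * 918 / 1000 = 330 s*kg/L

330 s*kg/L


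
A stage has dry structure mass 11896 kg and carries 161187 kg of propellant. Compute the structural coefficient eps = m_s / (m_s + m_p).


eps = 11896 / (11896 + 161187) = 0.0687

0.0687


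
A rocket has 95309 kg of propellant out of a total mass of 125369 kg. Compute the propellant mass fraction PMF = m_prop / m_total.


PMF = 95309 / 125369 = 0.76

0.76


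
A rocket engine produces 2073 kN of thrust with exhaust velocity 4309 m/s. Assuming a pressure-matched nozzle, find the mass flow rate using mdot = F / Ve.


mdot = F / Ve = 2073000 / 4309 = 481.1 kg/s

481.1 kg/s


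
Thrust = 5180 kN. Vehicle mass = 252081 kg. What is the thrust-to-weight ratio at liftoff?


TWR = 5180000 / (252081 * 9.81) = 2.09

2.09


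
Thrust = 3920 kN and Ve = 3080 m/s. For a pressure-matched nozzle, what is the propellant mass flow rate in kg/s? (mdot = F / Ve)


mdot = F / Ve = 3920000 / 3080 = 1272.7 kg/s

1272.7 kg/s


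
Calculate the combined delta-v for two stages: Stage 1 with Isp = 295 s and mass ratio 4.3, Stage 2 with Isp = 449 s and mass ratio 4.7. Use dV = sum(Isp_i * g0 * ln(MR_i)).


dV1 = 295 * 9.81 * ln(4.3) = 4221.2 m/s
dV2 = 449 * 9.81 * ln(4.7) = 6816.5 m/s
Total dV = 4221.2 + 6816.5 = 11037.7 m/s ~ 11038 m/s

11038 m/s


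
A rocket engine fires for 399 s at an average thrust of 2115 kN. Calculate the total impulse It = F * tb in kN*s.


It = 2115 * 399 = 843885 kN*s

843885 kN*s


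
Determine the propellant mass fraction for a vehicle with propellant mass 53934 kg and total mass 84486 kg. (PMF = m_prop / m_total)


PMF = 53934 / 84486 = 0.638

0.638


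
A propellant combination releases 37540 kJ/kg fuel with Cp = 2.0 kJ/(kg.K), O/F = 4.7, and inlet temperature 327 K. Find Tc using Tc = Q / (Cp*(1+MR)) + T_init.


Tc = 37540 / (2.0 * (1 + 4.7)) + 327 = 3620 K

3620 K


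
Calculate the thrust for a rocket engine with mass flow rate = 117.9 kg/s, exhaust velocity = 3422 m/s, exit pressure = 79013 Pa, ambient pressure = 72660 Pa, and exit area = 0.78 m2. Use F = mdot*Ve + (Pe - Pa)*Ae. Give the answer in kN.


F = 117.9 * 3422 + (79013 - 72660) * 0.78 = 408409.0 N = 408.4 kN

408.4 kN


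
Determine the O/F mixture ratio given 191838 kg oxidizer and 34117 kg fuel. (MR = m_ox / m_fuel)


MR = 191838 / 34117 = 5.62

5.62


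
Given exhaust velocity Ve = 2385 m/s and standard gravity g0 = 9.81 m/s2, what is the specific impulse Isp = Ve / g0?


Isp = Ve / g0 = 2385 / 9.81 = 243.1 s

243.1 s


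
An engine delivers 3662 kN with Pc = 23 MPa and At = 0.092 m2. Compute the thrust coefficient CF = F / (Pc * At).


CF = 3662000 / (23e6 * 0.092) = 1.73

1.73


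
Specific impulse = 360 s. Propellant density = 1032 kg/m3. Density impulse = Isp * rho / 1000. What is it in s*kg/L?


rho*Isp = 360 * 1032 / 1000 = 372 s*kg/L

372 s*kg/L


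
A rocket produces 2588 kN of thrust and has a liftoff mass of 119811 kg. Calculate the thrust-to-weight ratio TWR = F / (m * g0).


TWR = 2588000 / (119811 * 9.81) = 2.2

2.2


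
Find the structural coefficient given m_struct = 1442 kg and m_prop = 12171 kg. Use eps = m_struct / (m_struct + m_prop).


eps = 1442 / (1442 + 12171) = 0.1059

0.1059


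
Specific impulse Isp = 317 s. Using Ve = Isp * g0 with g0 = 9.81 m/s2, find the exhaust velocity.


Ve = Isp * g0 = 317 * 9.81 = 3109.8 m/s

3109.8 m/s


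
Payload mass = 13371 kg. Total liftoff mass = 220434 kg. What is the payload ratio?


PR = 13371 / 220434 = 0.0607

0.0607


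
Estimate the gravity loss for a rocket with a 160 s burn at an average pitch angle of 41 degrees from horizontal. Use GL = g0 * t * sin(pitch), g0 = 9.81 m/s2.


GL = 9.81 * 160 * sin(41 deg) = 1030 m/s

1030 m/s


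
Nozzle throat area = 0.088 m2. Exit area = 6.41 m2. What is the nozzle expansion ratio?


AR = 6.41 / 0.088 = 72.8

72.8


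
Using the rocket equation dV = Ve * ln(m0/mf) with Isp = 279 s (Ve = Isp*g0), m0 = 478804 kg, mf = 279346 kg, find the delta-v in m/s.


Ve = 279 * 9.81 = 2736.99 m/s
dV = 2736.99 * ln(478804/279346) = 1475 m/s

1475 m/s


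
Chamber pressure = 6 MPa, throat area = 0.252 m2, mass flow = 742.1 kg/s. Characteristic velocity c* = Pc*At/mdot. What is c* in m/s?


c* = 6e6 * 0.252 / 742.1 = 2037 m/s

2037 m/s


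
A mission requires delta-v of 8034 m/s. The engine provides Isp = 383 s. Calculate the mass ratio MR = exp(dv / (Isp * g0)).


Ve = 383 * 9.81 = 3757.23 m/s
MR = exp(8034 / 3757.23) = 8.485

8.485


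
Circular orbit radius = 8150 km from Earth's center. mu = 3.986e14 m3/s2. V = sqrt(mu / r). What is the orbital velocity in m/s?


V = sqrt(3.986e14 / 8150000) = 6993 m/s

6993 m/s


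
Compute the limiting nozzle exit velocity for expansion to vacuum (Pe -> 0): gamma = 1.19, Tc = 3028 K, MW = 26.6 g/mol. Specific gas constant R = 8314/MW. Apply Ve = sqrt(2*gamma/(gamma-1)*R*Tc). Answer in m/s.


R = 8314 / 26.6 = 312.56 J/(kg.K)
Ve = sqrt(2 * 1.19 / (1.19 - 1) * 312.56 * 3028) = 3443 m/s

3443 m/s


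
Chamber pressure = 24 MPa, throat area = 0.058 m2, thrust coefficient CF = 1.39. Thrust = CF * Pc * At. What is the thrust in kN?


F = 1.39 * 24e6 * 0.058 = 1.9349e+06 N = 1934.9 kN

1934.9 kN


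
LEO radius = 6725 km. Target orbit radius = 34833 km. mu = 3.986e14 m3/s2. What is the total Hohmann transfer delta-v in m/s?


V1 = sqrt(mu/r1) = 7698.79 m/s
dV1 = V1*(sqrt(2*r2/(r1+r2)) - 1) = 2269.15 m/s
V2 = sqrt(mu/r2) = 3382.78 m/s
dV2 = V2*(1 - sqrt(2*r1/(r1+r2))) = 1458.32 m/s
Total dV = 3727 m/s

3727 m/s


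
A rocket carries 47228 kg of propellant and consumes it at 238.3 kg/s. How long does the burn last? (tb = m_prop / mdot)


tb = 47228 / 238.3 = 198.2 s

198.2 s


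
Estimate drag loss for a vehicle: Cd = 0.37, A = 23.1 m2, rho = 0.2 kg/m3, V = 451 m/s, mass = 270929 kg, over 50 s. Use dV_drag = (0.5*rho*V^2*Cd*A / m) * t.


D = 0.5 * 0.2 * 451^2 * 0.37 * 23.1 = 173846.83 N
a = 173846.83 / 270929 = 0.6417 m/s2
dV = 0.6417 * 50 = 32.1 m/s

32.1 m/s


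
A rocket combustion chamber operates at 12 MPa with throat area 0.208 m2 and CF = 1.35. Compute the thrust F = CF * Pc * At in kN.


F = 1.35 * 12e6 * 0.208 = 3.3696e+06 N = 3369.6 kN

3369.6 kN


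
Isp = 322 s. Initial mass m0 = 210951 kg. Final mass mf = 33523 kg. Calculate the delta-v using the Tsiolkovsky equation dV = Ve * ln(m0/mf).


Ve = 322 * 9.81 = 3158.82 m/s
dV = 3158.82 * ln(210951/33523) = 5810 m/s

5810 m/s


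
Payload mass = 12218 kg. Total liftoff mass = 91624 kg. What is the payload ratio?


PR = 12218 / 91624 = 0.1333

0.1333


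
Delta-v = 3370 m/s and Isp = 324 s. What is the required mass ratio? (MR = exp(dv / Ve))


Ve = 324 * 9.81 = 3178.44 m/s
MR = exp(3370 / 3178.44) = 2.887

2.887


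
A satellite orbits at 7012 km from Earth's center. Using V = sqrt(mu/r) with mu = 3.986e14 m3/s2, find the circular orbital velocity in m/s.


V = sqrt(3.986e14 / 7012000) = 7540 m/s

7540 m/s


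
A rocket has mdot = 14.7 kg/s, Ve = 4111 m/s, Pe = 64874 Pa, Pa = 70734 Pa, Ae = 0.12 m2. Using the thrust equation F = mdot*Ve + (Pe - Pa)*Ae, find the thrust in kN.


F = 14.7 * 4111 + (64874 - 70734) * 0.12 = 59728.0 N = 59.7 kN

59.7 kN


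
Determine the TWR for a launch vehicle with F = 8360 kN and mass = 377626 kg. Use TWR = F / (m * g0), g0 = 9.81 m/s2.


TWR = 8360000 / (377626 * 9.81) = 2.26

2.26


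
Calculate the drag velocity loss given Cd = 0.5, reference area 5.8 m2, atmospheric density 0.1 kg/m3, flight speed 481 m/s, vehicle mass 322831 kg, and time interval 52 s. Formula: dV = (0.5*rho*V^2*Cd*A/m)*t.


D = 0.5 * 0.1 * 481^2 * 0.5 * 5.8 = 33547.35 N
a = 33547.35 / 322831 = 0.1039 m/s2
dV = 0.1039 * 52 = 5.4 m/s

5.4 m/s


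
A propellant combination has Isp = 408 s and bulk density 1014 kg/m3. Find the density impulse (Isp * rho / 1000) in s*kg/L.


rho*Isp = 408 * 1014 / 1000 = 414 s*kg/L

414 s*kg/L


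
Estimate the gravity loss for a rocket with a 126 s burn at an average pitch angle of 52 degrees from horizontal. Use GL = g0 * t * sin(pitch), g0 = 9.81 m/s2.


GL = 9.81 * 126 * sin(52 deg) = 974 m/s

974 m/s


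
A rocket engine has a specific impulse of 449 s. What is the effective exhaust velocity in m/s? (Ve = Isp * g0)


Ve = Isp * g0 = 449 * 9.81 = 4404.7 m/s

4404.7 m/s


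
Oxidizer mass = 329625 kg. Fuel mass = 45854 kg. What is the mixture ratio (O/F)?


MR = 329625 / 45854 = 7.19

7.19


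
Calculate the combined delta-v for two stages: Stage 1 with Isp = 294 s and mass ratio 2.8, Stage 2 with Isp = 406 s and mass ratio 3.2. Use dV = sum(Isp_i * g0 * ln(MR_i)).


dV1 = 294 * 9.81 * ln(2.8) = 2969.6 m/s
dV2 = 406 * 9.81 * ln(3.2) = 4632.7 m/s
Total dV = 2969.6 + 4632.7 = 7602.3 m/s ~ 7602 m/s

7602 m/s


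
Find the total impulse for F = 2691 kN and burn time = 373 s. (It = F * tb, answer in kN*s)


It = 2691 * 373 = 1003743 kN*s

1003743 kN*s


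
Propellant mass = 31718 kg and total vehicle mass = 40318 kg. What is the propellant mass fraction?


PMF = 31718 / 40318 = 0.787

0.787


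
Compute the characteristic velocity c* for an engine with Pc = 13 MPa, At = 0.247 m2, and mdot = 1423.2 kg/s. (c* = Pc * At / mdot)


c* = 13e6 * 0.247 / 1423.2 = 2256 m/s

2256 m/s


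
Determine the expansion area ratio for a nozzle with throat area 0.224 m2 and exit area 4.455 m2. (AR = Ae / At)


AR = 4.455 / 0.224 = 19.9

19.9


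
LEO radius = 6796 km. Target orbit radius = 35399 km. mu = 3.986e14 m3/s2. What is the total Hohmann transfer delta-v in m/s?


V1 = sqrt(mu/r1) = 7658.47 m/s
dV1 = V1*(sqrt(2*r2/(r1+r2)) - 1) = 2261.77 m/s
V2 = sqrt(mu/r2) = 3355.62 m/s
dV2 = V2*(1 - sqrt(2*r1/(r1+r2))) = 1451.11 m/s
Total dV = 3713 m/s

3713 m/s


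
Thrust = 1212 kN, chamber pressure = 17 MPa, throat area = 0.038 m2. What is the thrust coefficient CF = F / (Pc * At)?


CF = 1212000 / (17e6 * 0.038) = 1.88

1.88


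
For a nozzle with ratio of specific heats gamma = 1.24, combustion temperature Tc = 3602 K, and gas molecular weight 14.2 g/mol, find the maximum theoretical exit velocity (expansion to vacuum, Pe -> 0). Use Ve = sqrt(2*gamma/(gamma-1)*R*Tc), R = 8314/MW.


R = 8314 / 14.2 = 585.49 J/(kg.K)
Ve = sqrt(2 * 1.24 / (1.24 - 1) * 585.49 * 3602) = 4668 m/s

4668 m/s


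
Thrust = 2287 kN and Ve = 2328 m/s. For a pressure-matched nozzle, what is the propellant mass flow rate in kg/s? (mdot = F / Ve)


mdot = F / Ve = 2287000 / 2328 = 982.4 kg/s

982.4 kg/s


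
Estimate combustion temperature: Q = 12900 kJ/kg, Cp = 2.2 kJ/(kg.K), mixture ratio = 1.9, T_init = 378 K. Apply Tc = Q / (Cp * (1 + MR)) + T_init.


Tc = 12900 / (2.2 * (1 + 1.9)) + 378 = 2400 K

2400 K


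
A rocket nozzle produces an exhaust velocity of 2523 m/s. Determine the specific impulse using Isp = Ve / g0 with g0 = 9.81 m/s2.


Isp = Ve / g0 = 2523 / 9.81 = 257.2 s

257.2 s


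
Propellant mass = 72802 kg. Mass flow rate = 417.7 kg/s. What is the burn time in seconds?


tb = 72802 / 417.7 = 174.3 s

174.3 s


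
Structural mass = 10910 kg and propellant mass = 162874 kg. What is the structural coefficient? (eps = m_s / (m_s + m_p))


eps = 10910 / (10910 + 162874) = 0.0628

0.0628


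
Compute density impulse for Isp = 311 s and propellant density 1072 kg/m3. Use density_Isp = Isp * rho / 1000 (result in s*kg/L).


rho*Isp = 311 * 1072 / 1000 = 333 s*kg/L

333 s*kg/L


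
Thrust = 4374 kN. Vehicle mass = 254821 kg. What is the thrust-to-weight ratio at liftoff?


TWR = 4374000 / (254821 * 9.81) = 1.75

1.75


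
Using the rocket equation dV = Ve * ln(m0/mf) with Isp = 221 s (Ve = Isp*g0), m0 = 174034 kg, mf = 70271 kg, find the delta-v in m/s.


Ve = 221 * 9.81 = 2168.01 m/s
dV = 2168.01 * ln(174034/70271) = 1966 m/s

1966 m/s


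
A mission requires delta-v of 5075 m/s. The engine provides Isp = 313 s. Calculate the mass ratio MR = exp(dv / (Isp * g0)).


Ve = 313 * 9.81 = 3070.53 m/s
MR = exp(5075 / 3070.53) = 5.222

5.222


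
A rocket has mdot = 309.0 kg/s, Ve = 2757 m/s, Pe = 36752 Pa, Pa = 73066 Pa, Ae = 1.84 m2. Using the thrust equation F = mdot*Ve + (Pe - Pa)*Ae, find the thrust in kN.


F = 309.0 * 2757 + (36752 - 73066) * 1.84 = 785095.0 N = 785.1 kN

785.1 kN


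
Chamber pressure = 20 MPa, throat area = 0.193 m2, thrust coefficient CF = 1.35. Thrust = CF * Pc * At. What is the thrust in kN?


F = 1.35 * 20e6 * 0.193 = 5.2110e+06 N = 5211.0 kN

5211.0 kN


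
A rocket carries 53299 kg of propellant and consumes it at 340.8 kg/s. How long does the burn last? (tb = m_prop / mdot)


tb = 53299 / 340.8 = 156.4 s

156.4 s


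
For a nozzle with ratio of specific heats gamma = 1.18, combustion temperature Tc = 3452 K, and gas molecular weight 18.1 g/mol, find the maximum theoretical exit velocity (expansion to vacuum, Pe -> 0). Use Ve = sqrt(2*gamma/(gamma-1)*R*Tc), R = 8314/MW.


R = 8314 / 18.1 = 459.34 J/(kg.K)
Ve = sqrt(2 * 1.18 / (1.18 - 1) * 459.34 * 3452) = 4560 m/s

4560 m/s


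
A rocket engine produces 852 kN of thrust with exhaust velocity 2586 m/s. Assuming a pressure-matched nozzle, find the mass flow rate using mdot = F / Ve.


mdot = F / Ve = 852000 / 2586 = 329.5 kg/s

329.5 kg/s


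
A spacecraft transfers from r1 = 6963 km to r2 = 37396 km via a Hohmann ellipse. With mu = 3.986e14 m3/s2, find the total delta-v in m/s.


V1 = sqrt(mu/r1) = 7566.07 m/s
dV1 = V1*(sqrt(2*r2/(r1+r2)) - 1) = 2258.35 m/s
V2 = sqrt(mu/r2) = 3264.8 m/s
dV2 = V2*(1 - sqrt(2*r1/(r1+r2))) = 1435.52 m/s
Total dV = 3694 m/s

3694 m/s


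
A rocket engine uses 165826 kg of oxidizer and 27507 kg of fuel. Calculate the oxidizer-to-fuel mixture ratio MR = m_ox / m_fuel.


MR = 165826 / 27507 = 6.03

6.03


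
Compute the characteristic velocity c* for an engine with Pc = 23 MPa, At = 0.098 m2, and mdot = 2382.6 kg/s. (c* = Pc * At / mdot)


c* = 23e6 * 0.098 / 2382.6 = 946 m/s

946 m/s


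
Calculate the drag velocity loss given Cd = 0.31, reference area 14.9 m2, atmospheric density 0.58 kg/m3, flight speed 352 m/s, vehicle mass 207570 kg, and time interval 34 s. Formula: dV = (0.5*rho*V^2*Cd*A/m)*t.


D = 0.5 * 0.58 * 352^2 * 0.31 * 14.9 = 165970.65 N
a = 165970.65 / 207570 = 0.7996 m/s2
dV = 0.7996 * 34 = 27.2 m/s

27.2 m/s


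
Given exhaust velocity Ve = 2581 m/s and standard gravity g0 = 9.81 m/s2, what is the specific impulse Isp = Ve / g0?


Isp = Ve / g0 = 2581 / 9.81 = 263.1 s

263.1 s


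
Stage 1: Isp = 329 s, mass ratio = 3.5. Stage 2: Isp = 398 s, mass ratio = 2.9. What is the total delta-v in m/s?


dV1 = 329 * 9.81 * ln(3.5) = 4043.3 m/s
dV2 = 398 * 9.81 * ln(2.9) = 4157.0 m/s
Total dV = 4043.3 + 4157.0 = 8200.3 m/s ~ 8200 m/s

8200 m/s


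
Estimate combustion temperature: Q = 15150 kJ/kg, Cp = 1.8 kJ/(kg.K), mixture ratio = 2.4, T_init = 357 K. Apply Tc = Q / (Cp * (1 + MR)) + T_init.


Tc = 15150 / (1.8 * (1 + 2.4)) + 357 = 2832 K

2832 K


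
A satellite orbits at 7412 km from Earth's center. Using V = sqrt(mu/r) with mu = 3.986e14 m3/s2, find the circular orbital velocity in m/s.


V = sqrt(3.986e14 / 7412000) = 7333 m/s

7333 m/s


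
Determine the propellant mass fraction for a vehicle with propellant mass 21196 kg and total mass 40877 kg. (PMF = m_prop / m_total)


PMF = 21196 / 40877 = 0.519

0.519


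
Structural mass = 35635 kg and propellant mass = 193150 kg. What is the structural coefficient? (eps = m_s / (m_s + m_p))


eps = 35635 / (35635 + 193150) = 0.1558

0.1558


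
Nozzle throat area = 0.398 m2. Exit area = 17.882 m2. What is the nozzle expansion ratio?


AR = 17.882 / 0.398 = 44.9

44.9


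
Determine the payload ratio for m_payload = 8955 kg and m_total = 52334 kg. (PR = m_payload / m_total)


PR = 8955 / 52334 = 0.1711

0.1711


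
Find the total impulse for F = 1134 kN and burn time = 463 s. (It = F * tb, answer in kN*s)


It = 1134 * 463 = 525042 kN*s

525042 kN*s


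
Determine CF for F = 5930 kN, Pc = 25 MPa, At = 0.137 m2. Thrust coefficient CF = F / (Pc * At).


CF = 5930000 / (25e6 * 0.137) = 1.73

1.73


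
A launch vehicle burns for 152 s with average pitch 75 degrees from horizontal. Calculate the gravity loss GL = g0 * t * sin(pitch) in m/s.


GL = 9.81 * 152 * sin(75 deg) = 1440 m/s

1440 m/s


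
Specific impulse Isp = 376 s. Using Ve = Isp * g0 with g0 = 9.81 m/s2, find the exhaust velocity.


Ve = Isp * g0 = 376 * 9.81 = 3688.6 m/s

3688.6 m/s


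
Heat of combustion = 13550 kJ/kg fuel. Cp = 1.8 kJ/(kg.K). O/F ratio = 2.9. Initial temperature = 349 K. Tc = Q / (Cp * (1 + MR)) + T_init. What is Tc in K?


Tc = 13550 / (1.8 * (1 + 2.9)) + 349 = 2279 K

2279 K


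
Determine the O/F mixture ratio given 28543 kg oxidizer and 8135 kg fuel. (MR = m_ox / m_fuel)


MR = 28543 / 8135 = 3.51

3.51


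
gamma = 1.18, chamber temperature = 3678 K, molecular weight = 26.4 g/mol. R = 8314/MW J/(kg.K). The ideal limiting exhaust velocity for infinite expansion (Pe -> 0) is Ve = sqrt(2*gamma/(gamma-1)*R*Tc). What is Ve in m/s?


R = 8314 / 26.4 = 314.92 J/(kg.K)
Ve = sqrt(2 * 1.18 / (1.18 - 1) * 314.92 * 3678) = 3897 m/s

3897 m/s


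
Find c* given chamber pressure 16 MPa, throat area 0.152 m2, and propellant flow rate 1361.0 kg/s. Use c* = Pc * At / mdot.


c* = 16e6 * 0.152 / 1361.0 = 1787 m/s

1787 m/s


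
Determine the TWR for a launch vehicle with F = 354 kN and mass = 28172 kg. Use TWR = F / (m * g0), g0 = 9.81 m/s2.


TWR = 354000 / (28172 * 9.81) = 1.28

1.28


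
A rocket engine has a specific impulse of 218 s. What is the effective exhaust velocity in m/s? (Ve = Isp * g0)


Ve = Isp * g0 = 218 * 9.81 = 2138.6 m/s

2138.6 m/s


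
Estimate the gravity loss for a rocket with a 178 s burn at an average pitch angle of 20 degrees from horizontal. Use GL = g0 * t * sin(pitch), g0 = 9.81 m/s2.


GL = 9.81 * 178 * sin(20 deg) = 597 m/s

597 m/s


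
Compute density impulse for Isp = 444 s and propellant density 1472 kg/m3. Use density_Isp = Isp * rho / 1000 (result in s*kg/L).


rho*Isp = 444 * 1472 / 1000 = 654 s*kg/L

654 s*kg/L


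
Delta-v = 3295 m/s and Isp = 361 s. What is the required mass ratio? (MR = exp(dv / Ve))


Ve = 361 * 9.81 = 3541.41 m/s
MR = exp(3295 / 3541.41) = 2.536

2.536


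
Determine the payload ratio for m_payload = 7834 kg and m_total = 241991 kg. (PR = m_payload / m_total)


PR = 7834 / 241991 = 0.0324

0.0324


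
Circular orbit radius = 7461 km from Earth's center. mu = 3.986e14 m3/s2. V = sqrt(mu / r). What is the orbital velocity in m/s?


V = sqrt(3.986e14 / 7461000) = 7309 m/s

7309 m/s


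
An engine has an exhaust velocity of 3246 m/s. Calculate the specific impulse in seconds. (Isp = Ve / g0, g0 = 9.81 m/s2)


Isp = Ve / g0 = 3246 / 9.81 = 330.9 s

330.9 s


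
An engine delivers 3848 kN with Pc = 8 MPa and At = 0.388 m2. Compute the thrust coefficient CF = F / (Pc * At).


CF = 3848000 / (8e6 * 0.388) = 1.24

1.24


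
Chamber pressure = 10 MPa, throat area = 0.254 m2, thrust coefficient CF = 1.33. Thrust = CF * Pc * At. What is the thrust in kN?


F = 1.33 * 10e6 * 0.254 = 3.3782e+06 N = 3378.2 kN

3378.2 kN


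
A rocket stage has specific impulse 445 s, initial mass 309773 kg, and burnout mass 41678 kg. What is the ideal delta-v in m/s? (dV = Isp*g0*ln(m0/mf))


Ve = 445 * 9.81 = 4365.45 m/s
dV = 4365.45 * ln(309773/41678) = 8757 m/s

8757 m/s


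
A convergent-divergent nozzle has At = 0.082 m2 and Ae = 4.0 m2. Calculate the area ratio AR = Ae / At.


AR = 4.0 / 0.082 = 48.8

48.8


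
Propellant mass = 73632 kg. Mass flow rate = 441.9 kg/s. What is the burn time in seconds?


tb = 73632 / 441.9 = 166.6 s

166.6 s


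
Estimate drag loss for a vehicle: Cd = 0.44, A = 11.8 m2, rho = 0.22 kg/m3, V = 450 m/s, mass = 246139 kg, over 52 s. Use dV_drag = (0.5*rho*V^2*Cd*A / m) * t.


D = 0.5 * 0.22 * 450^2 * 0.44 * 11.8 = 115651.8 N
a = 115651.8 / 246139 = 0.4699 m/s2
dV = 0.4699 * 52 = 24.4 m/s

24.4 m/s


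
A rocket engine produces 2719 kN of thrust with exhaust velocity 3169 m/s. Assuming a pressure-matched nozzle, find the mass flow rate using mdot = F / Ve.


mdot = F / Ve = 2719000 / 3169 = 858.0 kg/s

858.0 kg/s


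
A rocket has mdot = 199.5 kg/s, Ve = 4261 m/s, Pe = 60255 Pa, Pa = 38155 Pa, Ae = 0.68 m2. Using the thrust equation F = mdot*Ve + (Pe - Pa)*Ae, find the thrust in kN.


F = 199.5 * 4261 + (60255 - 38155) * 0.68 = 865098.0 N = 865.1 kN

865.1 kN


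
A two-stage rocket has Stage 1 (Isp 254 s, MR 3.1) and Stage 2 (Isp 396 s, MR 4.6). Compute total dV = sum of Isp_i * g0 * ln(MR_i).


dV1 = 254 * 9.81 * ln(3.1) = 2819.2 m/s
dV2 = 396 * 9.81 * ln(4.6) = 5928.4 m/s
Total dV = 2819.2 + 5928.4 = 8747.6 m/s ~ 8748 m/s

8748 m/s


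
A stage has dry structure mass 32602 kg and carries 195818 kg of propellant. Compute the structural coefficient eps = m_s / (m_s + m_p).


eps = 32602 / (32602 + 195818) = 0.1427

0.1427


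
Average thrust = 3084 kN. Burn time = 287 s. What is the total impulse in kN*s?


It = 3084 * 287 = 885108 kN*s

885108 kN*s


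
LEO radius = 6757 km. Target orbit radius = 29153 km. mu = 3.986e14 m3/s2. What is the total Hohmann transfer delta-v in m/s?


V1 = sqrt(mu/r1) = 7680.54 m/s
dV1 = V1*(sqrt(2*r2/(r1+r2)) - 1) = 2106.26 m/s
V2 = sqrt(mu/r2) = 3697.66 m/s
dV2 = V2*(1 - sqrt(2*r1/(r1+r2))) = 1429.3 m/s
Total dV = 3536 m/s

3536 m/s


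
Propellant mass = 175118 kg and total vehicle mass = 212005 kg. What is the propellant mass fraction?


PMF = 175118 / 212005 = 0.826

0.826


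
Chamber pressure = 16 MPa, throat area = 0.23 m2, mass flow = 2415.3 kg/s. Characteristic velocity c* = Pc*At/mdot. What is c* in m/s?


c* = 16e6 * 0.23 / 2415.3 = 1524 m/s

1524 m/s


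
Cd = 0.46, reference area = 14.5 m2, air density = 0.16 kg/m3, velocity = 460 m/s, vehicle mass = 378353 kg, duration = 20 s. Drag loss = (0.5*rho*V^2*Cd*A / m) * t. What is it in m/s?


D = 0.5 * 0.16 * 460^2 * 0.46 * 14.5 = 112909.76 N
a = 112909.76 / 378353 = 0.2984 m/s2
dV = 0.2984 * 20 = 6.0 m/s

6.0 m/s


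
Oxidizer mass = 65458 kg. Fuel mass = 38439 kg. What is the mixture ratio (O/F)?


MR = 65458 / 38439 = 1.7

1.7


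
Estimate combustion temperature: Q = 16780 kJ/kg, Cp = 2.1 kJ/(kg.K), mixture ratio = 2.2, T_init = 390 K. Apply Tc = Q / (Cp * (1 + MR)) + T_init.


Tc = 16780 / (2.1 * (1 + 2.2)) + 390 = 2887 K

2887 K


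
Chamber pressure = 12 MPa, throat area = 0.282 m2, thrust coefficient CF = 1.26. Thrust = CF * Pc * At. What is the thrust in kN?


F = 1.26 * 12e6 * 0.282 = 4.2638e+06 N = 4263.8 kN

4263.8 kN


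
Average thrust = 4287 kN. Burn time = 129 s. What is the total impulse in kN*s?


It = 4287 * 129 = 553023 kN*s

553023 kN*s


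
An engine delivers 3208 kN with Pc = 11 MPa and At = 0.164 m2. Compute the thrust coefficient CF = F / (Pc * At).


CF = 3208000 / (11e6 * 0.164) = 1.78

1.78


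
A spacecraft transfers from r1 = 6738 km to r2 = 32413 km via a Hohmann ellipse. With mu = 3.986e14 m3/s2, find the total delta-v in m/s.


V1 = sqrt(mu/r1) = 7691.36 m/s
dV1 = V1*(sqrt(2*r2/(r1+r2)) - 1) = 2205.7 m/s
V2 = sqrt(mu/r2) = 3506.78 m/s
dV2 = V2*(1 - sqrt(2*r1/(r1+r2))) = 1449.39 m/s
Total dV = 3655 m/s

3655 m/s


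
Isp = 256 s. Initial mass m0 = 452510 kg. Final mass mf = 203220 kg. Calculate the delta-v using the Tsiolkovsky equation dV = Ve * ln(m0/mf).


Ve = 256 * 9.81 = 2511.36 m/s
dV = 2511.36 * ln(452510/203220) = 2010 m/s

2010 m/s


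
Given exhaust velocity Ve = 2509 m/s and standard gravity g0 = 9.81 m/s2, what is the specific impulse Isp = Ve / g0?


Isp = Ve / g0 = 2509 / 9.81 = 255.8 s

255.8 s


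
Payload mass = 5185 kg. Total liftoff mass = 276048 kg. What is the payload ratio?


PR = 5185 / 276048 = 0.0188

0.0188


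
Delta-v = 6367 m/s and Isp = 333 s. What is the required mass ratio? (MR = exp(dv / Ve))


Ve = 333 * 9.81 = 3266.73 m/s
MR = exp(6367 / 3266.73) = 7.022

7.022
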